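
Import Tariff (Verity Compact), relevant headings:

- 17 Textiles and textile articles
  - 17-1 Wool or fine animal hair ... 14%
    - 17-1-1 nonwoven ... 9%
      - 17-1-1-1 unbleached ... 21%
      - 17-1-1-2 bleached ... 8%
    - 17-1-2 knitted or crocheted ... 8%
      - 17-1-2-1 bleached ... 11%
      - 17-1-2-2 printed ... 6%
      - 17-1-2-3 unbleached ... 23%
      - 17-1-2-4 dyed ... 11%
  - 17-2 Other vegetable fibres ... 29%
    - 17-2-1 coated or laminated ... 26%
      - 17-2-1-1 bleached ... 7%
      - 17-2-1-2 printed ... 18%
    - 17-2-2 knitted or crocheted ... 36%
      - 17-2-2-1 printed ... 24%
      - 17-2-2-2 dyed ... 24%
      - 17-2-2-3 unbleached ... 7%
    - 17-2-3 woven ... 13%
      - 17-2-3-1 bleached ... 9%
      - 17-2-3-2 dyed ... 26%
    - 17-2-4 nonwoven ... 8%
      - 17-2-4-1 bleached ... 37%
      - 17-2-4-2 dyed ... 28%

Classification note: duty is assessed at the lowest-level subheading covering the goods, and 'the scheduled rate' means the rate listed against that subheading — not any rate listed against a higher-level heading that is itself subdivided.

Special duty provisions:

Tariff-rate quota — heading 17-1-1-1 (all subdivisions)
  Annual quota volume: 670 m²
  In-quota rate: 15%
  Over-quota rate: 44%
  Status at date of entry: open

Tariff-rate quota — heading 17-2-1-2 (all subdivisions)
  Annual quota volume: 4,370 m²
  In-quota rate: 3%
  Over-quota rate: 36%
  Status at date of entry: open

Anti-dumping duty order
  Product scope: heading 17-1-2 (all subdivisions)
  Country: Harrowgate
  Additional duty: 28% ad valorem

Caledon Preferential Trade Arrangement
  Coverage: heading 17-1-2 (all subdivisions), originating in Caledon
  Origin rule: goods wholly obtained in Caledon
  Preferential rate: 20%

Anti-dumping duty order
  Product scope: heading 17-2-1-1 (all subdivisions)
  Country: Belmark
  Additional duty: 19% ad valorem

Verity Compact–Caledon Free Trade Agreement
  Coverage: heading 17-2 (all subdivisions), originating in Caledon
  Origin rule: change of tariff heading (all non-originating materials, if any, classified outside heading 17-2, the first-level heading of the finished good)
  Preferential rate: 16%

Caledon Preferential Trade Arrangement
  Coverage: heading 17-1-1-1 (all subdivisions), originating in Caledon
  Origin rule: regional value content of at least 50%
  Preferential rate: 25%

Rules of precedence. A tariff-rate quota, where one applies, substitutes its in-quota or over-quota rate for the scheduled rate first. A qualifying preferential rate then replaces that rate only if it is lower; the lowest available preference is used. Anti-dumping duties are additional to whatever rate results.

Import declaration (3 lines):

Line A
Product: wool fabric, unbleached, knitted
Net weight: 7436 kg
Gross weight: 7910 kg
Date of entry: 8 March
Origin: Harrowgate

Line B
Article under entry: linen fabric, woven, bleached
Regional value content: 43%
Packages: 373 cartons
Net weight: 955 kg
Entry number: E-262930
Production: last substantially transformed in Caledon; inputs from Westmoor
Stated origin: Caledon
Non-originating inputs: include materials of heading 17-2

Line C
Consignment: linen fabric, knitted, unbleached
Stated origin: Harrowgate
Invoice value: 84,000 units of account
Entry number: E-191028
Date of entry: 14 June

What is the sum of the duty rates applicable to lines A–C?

Line A: wool → 17-1; knitted → 17-1-2; unbleached → 17-1-2-3. Scheduled 23%. anti-dumping (Harrowgate, 17-1-2): +28%; total 23% + 28% = 51%. → 51%.
Line B: linen → 17-2; woven → 17-2-3; bleached → 17-2-3-1. Scheduled 9%. Caledon agreement on 17-1-2: 17-2-3-1 not covered; Caledon agreement on 17-2: CTH not met; Caledon agreement on 17-1-1-1: 17-2-3-1 not covered. → 9%.
Line C: linen → 17-2; knitted → 17-2-2; unbleached → 17-2-2-3. Scheduled 7%. No special measure applies. → 7%.
Sum: 51% + 9% + 7% = 67%.

67%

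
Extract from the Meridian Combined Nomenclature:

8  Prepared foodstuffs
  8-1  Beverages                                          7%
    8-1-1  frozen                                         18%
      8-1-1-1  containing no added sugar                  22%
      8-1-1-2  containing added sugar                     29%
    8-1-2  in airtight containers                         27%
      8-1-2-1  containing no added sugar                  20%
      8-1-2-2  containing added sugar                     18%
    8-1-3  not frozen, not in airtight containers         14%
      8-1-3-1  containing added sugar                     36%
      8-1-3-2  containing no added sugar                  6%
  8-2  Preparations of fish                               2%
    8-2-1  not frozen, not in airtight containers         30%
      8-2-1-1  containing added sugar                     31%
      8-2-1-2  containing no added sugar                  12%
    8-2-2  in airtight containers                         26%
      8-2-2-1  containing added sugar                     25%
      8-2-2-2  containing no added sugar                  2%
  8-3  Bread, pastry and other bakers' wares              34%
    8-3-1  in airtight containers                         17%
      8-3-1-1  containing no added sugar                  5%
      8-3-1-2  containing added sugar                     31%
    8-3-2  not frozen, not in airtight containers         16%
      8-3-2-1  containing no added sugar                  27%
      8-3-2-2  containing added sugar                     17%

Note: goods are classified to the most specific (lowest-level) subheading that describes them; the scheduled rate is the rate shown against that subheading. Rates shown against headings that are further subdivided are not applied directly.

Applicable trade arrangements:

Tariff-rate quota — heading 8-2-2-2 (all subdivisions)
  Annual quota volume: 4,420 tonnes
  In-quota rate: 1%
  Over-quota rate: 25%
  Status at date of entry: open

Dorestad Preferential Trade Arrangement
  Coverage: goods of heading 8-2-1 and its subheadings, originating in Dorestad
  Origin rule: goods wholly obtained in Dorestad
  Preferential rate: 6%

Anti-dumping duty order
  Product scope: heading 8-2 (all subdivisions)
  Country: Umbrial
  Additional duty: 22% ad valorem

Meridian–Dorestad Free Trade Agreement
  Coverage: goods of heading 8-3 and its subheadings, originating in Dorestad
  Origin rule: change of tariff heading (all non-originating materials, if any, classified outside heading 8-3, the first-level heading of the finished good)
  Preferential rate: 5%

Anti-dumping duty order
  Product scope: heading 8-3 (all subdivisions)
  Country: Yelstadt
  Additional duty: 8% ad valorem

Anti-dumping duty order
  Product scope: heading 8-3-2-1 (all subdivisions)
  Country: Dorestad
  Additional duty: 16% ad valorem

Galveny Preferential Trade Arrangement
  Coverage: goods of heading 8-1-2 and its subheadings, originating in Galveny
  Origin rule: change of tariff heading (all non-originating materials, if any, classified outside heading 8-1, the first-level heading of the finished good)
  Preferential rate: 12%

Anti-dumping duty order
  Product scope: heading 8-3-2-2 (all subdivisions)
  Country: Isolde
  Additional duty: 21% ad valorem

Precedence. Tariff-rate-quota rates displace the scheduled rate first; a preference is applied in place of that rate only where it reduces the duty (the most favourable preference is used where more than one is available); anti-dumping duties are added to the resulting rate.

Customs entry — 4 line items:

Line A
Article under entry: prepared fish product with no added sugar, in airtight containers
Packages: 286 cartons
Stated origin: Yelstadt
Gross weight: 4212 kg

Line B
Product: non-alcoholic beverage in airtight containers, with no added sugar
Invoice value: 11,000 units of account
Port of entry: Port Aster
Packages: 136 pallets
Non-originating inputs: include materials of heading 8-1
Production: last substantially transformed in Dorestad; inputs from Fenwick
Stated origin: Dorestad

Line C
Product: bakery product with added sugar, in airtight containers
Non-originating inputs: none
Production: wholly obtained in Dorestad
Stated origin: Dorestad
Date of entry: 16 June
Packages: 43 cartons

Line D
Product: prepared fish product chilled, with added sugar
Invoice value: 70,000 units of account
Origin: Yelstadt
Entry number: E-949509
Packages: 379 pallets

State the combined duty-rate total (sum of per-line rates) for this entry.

57%

Line A: prepared fish product → 8-2; in airtight containers → 8-2-2; with no added sugar → 8-2-2-2. Scheduled 2%. quota on 8-2-2-2 open → in-quota 1%. → 1%.
Line B: non-alcoholic beverage → 8-1; in airtight containers → 8-1-2; with no added sugar → 8-1-2-1. Scheduled 20%. Dorestad agreement on 8-2-1: 8-1-2-1 not covered; Dorestad agreement on 8-3: 8-1-2-1 not covered. → 20%.
Line C: bakery product → 8-3; in airtight containers → 8-3-1; with added sugar → 8-3-1-2. Scheduled 31%. Dorestad agreement on 8-2-1: 8-3-1-2 not covered; Dorestad agreement on 8-3: CTH met → 5% available; preferential 5%. → 5%.
Line D: prepared fish product → 8-2; chilled → 8-2-1; with added sugar → 8-2-1-1. Scheduled 31%. No special measure applies. → 31%.
Sum: 1% + 20% + 5% + 31% = 57%.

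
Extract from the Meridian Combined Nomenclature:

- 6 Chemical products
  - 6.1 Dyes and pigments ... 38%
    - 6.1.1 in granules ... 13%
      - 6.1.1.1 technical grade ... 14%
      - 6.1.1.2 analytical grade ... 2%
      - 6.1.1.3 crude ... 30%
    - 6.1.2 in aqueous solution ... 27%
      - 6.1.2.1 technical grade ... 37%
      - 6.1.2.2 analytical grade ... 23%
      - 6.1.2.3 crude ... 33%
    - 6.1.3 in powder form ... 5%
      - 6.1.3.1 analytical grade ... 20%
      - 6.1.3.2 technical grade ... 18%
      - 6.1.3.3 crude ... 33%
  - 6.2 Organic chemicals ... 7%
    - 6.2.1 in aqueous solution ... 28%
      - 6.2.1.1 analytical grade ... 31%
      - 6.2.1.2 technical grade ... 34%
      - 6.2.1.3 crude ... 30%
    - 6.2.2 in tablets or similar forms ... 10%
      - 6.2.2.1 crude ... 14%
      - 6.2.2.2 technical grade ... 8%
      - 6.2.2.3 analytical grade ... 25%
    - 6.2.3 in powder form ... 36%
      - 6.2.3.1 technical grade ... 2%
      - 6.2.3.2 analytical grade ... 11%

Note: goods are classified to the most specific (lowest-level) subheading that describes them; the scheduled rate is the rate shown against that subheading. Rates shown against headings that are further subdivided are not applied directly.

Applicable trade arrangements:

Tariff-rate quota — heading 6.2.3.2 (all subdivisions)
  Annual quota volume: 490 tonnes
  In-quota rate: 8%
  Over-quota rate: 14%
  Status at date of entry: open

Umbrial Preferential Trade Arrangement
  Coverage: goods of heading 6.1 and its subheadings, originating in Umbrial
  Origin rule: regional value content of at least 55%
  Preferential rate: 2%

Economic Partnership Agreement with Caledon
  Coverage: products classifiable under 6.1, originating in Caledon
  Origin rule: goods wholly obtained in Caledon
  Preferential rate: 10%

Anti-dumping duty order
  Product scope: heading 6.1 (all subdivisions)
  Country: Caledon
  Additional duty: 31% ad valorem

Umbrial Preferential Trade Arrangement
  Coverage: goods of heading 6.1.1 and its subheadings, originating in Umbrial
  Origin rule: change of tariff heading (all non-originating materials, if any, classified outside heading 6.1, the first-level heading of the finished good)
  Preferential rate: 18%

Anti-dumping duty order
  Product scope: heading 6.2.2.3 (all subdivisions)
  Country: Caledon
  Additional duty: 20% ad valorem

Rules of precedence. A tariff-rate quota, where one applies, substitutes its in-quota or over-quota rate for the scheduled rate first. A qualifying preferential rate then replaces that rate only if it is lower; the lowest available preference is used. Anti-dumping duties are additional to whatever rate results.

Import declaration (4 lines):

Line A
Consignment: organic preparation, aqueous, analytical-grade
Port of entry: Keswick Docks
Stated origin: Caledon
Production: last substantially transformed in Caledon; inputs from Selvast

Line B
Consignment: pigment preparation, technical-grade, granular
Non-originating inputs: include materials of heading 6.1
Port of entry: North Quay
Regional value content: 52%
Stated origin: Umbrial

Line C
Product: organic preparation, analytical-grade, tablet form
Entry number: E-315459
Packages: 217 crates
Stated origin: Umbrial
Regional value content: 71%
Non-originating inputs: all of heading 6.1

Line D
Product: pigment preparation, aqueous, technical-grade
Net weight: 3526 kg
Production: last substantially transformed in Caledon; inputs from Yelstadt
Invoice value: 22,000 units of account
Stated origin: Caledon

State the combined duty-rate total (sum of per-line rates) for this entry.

138%

Line A: organic → 6.2; aqueous → 6.2.1; analytical-grade → 6.2.1.1. Scheduled 31%. Caledon agreement on 6.1: 6.2.1.1 not covered. → 31%.
Line B: pigment → 6.1; granular → 6.1.1; technical-grade → 6.1.1.1. Scheduled 14%. Umbrial agreement on 6.1: RVC < 55%; Umbrial agreement on 6.1.1: CTH not met. → 14%.
Line C: organic → 6.2; tablet form → 6.2.2; analytical-grade → 6.2.2.3. Scheduled 25%. Umbrial agreement on 6.1: 6.2.2.3 not covered; Umbrial agreement on 6.1.1: 6.2.2.3 not covered. → 25%.
Line D: pigment → 6.1; aqueous → 6.1.2; technical-grade → 6.1.2.1. Scheduled 37%. Caledon agreement on 6.1: not wholly obtained; anti-dumping (Caledon, 6.1): +31%; total 37% + 31% = 68%. → 68%.
Sum: 31% + 14% + 25% + 68% = 138%.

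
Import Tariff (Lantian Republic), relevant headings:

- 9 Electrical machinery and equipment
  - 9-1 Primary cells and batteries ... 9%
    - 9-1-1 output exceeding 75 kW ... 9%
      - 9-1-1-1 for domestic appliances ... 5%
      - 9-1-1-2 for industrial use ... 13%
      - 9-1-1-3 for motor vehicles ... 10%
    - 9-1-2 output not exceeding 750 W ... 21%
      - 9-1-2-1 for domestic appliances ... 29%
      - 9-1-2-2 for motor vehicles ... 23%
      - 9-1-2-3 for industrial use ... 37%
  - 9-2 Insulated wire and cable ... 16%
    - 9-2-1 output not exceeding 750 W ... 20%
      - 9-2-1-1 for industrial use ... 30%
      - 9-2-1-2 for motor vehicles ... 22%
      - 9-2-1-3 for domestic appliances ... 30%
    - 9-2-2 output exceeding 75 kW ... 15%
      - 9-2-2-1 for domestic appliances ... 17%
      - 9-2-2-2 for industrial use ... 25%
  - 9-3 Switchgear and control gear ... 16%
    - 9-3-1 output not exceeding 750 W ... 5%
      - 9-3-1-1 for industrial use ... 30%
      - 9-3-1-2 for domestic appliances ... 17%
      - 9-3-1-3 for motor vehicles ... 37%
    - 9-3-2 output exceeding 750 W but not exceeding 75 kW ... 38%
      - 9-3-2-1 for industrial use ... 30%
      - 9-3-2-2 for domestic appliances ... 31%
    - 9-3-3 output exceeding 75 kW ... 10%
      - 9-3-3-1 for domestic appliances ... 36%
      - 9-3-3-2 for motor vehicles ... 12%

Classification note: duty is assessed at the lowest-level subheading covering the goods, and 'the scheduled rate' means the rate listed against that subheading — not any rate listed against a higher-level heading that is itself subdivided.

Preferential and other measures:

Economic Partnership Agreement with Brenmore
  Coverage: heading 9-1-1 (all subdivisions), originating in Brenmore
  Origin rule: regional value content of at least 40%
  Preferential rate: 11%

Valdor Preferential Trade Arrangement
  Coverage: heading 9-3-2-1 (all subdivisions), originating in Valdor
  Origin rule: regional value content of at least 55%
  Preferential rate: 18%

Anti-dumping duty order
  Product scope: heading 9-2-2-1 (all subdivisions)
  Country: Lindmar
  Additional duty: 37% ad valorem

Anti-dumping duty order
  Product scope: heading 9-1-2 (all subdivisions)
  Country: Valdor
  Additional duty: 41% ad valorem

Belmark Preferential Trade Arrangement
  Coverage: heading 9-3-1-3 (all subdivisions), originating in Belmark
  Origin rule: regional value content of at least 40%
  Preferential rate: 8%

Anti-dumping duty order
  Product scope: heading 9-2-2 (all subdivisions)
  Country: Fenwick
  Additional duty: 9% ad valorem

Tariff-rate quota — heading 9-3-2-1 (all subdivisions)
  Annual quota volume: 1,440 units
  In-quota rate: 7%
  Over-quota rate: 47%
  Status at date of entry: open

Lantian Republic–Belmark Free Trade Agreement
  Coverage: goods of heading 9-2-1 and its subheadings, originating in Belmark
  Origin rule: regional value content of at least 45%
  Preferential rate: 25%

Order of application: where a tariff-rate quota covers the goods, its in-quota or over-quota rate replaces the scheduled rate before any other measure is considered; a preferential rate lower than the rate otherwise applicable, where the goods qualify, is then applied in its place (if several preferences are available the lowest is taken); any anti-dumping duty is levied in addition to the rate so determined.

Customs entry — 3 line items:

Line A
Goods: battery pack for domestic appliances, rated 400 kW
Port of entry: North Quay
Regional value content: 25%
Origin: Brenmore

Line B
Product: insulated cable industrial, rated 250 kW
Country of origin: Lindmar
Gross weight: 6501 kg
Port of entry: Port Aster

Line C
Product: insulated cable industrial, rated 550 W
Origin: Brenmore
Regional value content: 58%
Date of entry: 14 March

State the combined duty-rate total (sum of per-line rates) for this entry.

60%

Line A: battery pack → 9-1; rated 400 kW → 9-1-1; for domestic appliances → 9-1-1-1. Scheduled 5%. Brenmore agreement on 9-1-1: RVC < 40%. → 5%.
Line B: insulated cable → 9-2; rated 250 kW → 9-2-2; industrial → 9-2-2-2. Scheduled 25%. No special measure applies. → 25%.
Line C: insulated cable → 9-2; rated 550 W → 9-2-1; industrial → 9-2-1-1. Scheduled 30%. Brenmore agreement on 9-1-1: 9-2-1-1 not covered. → 30%.
Sum: 5% + 25% + 30% = 60%.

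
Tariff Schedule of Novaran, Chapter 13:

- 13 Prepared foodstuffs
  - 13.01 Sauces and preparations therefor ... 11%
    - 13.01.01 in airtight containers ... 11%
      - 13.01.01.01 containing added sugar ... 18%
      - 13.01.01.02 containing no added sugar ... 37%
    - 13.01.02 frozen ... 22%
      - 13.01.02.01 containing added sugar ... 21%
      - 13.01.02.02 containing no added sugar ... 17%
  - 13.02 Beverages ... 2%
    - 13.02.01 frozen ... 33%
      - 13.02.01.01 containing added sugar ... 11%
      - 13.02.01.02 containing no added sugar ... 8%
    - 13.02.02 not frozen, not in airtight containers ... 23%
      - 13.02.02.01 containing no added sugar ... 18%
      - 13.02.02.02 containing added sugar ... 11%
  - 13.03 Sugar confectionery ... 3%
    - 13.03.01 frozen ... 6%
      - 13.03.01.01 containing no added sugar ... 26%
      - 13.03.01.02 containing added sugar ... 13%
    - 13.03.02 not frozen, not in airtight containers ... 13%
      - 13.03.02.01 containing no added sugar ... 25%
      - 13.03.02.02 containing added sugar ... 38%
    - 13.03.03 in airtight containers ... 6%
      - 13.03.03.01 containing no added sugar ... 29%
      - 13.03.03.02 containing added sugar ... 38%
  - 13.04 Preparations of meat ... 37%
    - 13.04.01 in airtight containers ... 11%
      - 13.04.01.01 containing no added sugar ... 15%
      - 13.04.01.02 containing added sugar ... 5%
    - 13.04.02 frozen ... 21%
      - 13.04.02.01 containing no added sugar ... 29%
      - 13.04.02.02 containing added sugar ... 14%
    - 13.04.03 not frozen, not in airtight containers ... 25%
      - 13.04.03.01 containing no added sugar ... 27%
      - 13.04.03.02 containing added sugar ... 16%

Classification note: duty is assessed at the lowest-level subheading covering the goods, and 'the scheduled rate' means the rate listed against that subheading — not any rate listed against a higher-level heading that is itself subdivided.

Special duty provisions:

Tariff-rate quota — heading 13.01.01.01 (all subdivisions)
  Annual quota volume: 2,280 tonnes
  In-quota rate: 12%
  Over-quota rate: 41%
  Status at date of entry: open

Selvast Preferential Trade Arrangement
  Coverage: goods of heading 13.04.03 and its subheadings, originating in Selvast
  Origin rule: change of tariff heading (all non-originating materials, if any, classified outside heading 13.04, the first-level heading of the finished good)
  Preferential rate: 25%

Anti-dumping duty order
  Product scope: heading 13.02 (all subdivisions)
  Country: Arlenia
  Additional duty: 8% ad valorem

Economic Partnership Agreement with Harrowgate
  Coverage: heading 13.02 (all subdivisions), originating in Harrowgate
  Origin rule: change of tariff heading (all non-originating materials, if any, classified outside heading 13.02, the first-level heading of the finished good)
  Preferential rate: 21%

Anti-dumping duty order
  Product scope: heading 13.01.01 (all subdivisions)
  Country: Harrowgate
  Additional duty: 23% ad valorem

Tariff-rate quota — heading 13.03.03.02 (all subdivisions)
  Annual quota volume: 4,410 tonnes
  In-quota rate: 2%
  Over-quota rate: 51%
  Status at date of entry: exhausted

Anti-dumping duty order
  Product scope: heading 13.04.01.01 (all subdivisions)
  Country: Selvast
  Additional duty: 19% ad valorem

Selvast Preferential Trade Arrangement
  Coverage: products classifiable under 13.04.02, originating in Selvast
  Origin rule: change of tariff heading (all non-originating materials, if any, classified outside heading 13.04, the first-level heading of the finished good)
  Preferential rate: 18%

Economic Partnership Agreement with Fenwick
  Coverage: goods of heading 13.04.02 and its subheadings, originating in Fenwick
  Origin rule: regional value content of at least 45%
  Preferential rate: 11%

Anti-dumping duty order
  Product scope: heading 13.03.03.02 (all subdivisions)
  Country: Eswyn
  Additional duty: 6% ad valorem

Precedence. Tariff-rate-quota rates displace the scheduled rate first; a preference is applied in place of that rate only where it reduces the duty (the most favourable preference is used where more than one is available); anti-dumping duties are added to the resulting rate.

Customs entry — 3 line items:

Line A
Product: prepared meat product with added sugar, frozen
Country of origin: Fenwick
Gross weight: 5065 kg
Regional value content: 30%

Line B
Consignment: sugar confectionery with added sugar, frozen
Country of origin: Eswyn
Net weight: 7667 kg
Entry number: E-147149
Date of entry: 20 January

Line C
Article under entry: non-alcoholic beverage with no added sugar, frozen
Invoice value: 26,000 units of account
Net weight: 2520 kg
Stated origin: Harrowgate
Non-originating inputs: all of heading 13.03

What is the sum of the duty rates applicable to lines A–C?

Line A: prepared meat product → 13.04; frozen → 13.04.02; with added sugar → 13.04.02.02. Scheduled 14%. Fenwick agreement on 13.04.02: RVC < 45%. → 14%.
Line B: sugar confectionery → 13.03; frozen → 13.03.01; with added sugar → 13.03.01.02. Scheduled 13%. No special measure applies. → 13%.
Line C: non-alcoholic beverage → 13.02; frozen → 13.02.01; with no added sugar → 13.02.01.02. Scheduled 8%. Harrowgate agreement on 13.02: CTH met → 21% available; preference 21% not lower than 8% → no reduction. → 8%.
Sum: 14% + 13% + 8% = 35%.

35%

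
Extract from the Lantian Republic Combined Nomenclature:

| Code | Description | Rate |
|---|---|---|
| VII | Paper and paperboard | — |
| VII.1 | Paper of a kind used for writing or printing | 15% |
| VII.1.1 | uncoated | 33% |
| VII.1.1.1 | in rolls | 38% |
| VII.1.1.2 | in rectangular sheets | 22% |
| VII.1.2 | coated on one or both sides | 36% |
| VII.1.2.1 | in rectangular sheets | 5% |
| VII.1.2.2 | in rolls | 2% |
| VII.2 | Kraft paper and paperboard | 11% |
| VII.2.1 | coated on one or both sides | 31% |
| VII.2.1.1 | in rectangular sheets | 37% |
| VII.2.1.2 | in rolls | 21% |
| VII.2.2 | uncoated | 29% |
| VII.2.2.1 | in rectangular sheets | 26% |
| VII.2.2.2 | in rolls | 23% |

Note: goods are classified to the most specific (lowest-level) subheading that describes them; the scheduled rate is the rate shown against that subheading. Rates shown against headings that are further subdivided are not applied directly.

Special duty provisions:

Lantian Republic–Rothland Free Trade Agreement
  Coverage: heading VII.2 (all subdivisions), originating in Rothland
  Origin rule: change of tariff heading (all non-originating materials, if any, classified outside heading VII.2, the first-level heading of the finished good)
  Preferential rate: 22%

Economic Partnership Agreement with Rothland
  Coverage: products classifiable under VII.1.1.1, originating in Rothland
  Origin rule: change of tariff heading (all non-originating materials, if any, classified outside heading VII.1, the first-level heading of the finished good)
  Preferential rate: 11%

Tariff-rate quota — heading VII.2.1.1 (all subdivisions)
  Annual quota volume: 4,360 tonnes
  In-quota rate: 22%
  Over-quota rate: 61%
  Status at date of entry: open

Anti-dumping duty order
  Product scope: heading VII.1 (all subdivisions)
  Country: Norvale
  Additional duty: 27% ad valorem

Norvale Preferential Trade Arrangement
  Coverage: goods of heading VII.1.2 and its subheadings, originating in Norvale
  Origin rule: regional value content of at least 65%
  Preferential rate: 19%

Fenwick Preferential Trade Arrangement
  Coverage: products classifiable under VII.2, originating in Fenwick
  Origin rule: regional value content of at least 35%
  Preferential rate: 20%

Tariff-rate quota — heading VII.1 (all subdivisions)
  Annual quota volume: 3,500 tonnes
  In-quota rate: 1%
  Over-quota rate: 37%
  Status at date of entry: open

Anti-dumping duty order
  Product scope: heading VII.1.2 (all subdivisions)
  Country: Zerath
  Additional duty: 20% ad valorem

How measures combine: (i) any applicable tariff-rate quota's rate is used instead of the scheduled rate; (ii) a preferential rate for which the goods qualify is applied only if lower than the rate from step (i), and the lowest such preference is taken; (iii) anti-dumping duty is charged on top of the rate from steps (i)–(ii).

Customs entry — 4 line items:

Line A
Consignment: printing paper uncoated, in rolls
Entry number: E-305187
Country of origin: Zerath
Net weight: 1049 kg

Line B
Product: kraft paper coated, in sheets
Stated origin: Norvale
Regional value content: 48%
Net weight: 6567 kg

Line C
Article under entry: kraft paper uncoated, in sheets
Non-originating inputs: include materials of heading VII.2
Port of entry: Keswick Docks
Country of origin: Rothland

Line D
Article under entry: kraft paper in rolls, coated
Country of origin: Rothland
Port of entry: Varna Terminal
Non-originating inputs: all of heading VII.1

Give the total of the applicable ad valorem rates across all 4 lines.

70%

Line A: printing paper → VII.1; uncoated → VII.1.1; in rolls → VII.1.1.1. Scheduled 38%. quota on VII.1 open → in-quota 1%. → 1%.
Line B: kraft paper → VII.2; coated → VII.2.1; in sheets → VII.2.1.1. Scheduled 37%. quota on VII.2.1.1 open → in-quota 22%; Norvale agreement on VII.1.2: VII.2.1.1 not covered. → 22%.
Line C: kraft paper → VII.2; uncoated → VII.2.2; in sheets → VII.2.2.1. Scheduled 26%. Rothland agreement on VII.2: CTH not met; Rothland agreement on VII.1.1.1: VII.2.2.1 not covered. → 26%.
Line D: kraft paper → VII.2; coated → VII.2.1; in rolls → VII.2.1.2. Scheduled 21%. Rothland agreement on VII.2: CTH met → 22% available; Rothland agreement on VII.1.1.1: VII.2.1.2 not covered; preference 22% not lower than 21% → no reduction. → 21%.
Sum: 1% + 22% + 26% + 21% = 70%.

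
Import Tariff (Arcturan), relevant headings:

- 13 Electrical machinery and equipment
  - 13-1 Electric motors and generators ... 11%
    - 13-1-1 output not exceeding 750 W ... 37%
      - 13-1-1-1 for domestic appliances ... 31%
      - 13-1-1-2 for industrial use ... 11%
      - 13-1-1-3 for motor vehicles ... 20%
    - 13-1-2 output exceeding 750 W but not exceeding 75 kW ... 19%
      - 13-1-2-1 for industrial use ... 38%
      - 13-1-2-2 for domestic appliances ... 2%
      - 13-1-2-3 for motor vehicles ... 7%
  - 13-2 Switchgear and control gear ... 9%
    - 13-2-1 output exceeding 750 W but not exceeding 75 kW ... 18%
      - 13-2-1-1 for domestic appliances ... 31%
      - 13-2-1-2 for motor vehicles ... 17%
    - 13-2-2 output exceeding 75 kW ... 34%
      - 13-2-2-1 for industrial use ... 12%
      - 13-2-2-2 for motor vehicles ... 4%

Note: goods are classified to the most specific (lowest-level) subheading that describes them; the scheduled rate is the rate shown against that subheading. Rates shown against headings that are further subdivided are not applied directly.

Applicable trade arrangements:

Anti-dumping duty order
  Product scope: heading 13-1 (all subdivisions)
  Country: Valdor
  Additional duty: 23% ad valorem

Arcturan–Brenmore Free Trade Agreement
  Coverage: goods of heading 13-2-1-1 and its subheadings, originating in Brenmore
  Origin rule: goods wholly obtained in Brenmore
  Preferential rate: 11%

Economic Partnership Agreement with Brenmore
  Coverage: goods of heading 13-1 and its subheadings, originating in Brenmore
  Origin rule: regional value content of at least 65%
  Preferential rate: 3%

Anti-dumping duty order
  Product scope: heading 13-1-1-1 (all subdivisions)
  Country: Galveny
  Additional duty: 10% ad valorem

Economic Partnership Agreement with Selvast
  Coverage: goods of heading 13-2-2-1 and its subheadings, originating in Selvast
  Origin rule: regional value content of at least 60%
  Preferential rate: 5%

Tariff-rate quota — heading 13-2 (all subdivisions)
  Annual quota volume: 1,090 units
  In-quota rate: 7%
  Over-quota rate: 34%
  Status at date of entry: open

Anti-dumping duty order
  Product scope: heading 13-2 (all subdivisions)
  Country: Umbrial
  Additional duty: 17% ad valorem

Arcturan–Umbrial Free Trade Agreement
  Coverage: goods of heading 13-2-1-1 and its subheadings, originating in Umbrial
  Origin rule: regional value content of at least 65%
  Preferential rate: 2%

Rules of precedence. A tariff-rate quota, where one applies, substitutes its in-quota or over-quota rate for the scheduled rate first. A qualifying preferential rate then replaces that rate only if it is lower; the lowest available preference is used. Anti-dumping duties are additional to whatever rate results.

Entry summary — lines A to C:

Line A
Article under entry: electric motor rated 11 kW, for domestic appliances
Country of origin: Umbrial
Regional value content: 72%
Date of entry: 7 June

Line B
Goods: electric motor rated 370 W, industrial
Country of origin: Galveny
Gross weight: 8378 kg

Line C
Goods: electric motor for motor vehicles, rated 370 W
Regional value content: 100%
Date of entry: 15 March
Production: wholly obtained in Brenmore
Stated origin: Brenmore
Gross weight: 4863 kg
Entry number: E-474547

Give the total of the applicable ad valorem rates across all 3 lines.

Line A: electric motor → 13-1; rated 11 kW → 13-1-2; for domestic appliances → 13-1-2-2. Scheduled 2%. Umbrial agreement on 13-2-1-1: 13-1-2-2 not covered. → 2%.
Line B: electric motor → 13-1; rated 370 W → 13-1-1; industrial → 13-1-1-2. Scheduled 11%. No special measure applies. → 11%.
Line C: electric motor → 13-1; rated 370 W → 13-1-1; for motor vehicles → 13-1-1-3. Scheduled 20%. Brenmore agreement on 13-2-1-1: 13-1-1-3 not covered; Brenmore agreement on 13-1: RVC ≥ 65% → 3% available; preferential 3%. → 3%.
Sum: 2% + 11% + 3% = 16%.

16%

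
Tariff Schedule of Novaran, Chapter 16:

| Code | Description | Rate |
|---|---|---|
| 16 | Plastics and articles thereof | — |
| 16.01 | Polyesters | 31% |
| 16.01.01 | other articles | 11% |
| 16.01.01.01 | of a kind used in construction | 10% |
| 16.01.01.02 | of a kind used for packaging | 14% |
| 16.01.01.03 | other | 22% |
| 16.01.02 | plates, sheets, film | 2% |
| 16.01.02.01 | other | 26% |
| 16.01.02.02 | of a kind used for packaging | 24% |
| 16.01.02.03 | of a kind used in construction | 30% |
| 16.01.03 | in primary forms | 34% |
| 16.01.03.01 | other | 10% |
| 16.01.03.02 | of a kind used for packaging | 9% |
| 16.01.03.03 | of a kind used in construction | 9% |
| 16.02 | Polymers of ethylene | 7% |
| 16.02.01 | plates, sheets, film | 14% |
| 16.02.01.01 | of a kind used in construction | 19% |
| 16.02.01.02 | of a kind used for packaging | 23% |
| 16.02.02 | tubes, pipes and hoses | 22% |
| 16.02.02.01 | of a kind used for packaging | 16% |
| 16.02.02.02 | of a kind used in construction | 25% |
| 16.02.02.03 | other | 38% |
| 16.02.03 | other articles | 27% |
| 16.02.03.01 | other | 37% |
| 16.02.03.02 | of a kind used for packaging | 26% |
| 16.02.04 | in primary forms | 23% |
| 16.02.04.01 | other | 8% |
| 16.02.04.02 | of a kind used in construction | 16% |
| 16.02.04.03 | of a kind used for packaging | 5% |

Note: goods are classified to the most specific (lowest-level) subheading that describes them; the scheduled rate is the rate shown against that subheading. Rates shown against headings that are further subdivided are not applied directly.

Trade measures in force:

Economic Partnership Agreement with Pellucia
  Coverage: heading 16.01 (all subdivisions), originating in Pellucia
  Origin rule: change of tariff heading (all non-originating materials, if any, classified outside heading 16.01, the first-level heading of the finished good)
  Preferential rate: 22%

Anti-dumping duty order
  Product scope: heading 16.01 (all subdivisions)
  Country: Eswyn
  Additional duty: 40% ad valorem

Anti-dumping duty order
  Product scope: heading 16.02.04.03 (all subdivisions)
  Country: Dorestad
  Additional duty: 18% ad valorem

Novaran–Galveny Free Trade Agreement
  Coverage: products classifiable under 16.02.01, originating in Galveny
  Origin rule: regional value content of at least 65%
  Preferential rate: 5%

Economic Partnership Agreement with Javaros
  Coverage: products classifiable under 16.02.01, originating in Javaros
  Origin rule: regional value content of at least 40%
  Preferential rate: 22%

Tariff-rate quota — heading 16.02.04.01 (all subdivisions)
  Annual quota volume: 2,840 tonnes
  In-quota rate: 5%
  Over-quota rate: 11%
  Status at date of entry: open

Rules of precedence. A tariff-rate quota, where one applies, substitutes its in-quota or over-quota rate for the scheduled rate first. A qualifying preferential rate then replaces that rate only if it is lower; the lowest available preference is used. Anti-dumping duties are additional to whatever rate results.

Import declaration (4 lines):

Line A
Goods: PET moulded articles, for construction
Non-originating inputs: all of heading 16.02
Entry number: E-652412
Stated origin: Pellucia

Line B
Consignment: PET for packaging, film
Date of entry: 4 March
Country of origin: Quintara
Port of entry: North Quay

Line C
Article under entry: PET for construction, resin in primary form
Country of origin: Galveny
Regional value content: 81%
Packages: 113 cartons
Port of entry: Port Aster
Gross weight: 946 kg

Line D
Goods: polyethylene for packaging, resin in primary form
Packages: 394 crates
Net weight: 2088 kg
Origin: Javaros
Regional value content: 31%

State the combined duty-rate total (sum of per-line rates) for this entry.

48%

Line A: PET → 16.01; moulded articles → 16.01.01; for construction → 16.01.01.01. Scheduled 10%. Pellucia agreement on 16.01: CTH met → 22% available; preference 22% not lower than 10% → no reduction. → 10%.
Line B: PET → 16.01; film → 16.01.02; for packaging → 16.01.02.02. Scheduled 24%. No special measure applies. → 24%.
Line C: PET → 16.01; resin in primary form → 16.01.03; for construction → 16.01.03.03. Scheduled 9%. Galveny agreement on 16.02.01: 16.01.03.03 not covered. → 9%.
Line D: polyethylene → 16.02; resin in primary form → 16.02.04; for packaging → 16.02.04.03. Scheduled 5%. Javaros agreement on 16.02.01: 16.02.04.03 not covered. → 5%.
Sum: 10% + 24% + 9% + 5% = 48%.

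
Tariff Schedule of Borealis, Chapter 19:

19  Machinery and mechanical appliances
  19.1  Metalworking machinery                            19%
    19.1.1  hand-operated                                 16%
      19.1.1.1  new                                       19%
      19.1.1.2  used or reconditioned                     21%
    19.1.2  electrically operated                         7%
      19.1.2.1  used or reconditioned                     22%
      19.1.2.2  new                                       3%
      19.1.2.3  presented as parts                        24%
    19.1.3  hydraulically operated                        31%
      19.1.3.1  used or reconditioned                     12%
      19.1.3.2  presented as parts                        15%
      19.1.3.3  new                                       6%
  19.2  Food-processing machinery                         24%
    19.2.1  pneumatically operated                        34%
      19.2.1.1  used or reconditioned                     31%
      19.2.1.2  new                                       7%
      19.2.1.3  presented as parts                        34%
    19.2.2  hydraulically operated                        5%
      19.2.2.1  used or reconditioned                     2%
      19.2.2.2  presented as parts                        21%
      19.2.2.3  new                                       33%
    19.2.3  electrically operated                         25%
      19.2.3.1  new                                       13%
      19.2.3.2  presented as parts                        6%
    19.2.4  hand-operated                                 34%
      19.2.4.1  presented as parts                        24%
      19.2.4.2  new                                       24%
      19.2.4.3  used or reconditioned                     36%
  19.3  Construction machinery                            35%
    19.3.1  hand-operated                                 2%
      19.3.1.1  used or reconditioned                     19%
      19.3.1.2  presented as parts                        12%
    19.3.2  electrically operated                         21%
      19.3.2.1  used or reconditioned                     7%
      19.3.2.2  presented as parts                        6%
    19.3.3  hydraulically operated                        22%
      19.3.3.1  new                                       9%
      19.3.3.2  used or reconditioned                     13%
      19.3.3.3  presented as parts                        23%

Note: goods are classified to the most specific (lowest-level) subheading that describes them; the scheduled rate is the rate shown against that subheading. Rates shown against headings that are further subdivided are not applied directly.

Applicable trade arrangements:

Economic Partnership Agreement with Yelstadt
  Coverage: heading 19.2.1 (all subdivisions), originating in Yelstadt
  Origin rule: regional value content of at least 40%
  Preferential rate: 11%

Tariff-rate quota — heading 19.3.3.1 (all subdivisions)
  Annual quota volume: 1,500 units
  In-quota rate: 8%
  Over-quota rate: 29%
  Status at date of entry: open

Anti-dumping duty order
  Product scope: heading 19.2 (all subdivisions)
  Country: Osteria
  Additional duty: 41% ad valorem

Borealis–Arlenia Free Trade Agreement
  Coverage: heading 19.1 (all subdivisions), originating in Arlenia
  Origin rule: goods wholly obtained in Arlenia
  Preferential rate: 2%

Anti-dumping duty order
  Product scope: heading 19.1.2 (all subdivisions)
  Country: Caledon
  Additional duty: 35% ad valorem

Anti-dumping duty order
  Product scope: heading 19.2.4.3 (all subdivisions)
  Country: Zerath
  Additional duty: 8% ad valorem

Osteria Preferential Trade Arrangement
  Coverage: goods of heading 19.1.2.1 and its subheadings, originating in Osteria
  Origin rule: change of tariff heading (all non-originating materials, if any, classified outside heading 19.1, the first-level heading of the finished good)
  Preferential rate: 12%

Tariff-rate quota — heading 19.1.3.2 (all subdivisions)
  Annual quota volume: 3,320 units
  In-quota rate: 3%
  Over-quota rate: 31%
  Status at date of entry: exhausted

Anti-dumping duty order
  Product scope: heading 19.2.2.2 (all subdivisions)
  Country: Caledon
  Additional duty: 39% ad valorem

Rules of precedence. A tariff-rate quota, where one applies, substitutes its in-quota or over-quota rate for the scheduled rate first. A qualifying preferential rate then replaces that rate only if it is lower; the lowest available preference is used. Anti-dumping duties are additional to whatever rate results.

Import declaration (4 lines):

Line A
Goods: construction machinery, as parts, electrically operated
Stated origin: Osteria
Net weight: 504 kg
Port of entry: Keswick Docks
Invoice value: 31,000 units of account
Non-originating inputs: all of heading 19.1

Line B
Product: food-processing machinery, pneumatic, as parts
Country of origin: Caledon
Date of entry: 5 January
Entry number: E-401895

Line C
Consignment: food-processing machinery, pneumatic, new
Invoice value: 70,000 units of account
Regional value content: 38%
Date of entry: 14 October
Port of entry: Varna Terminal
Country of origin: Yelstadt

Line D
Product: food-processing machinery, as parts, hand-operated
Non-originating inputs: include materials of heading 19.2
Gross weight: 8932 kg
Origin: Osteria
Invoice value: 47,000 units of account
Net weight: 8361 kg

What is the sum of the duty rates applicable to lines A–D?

Line A: construction → 19.3; electrically operated → 19.3.2; as parts → 19.3.2.2. Scheduled 6%. Osteria agreement on 19.1.2.1: 19.3.2.2 not covered. → 6%.
Line B: food-processing → 19.2; pneumatic → 19.2.1; as parts → 19.2.1.3. Scheduled 34%. No special measure applies. → 34%.
Line C: food-processing → 19.2; pneumatic → 19.2.1; new → 19.2.1.2. Scheduled 7%. Yelstadt agreement on 19.2.1: RVC < 40%. → 7%.
Line D: food-processing → 19.2; hand-operated → 19.2.4; as parts → 19.2.4.1. Scheduled 24%. Osteria agreement on 19.1.2.1: 19.2.4.1 not covered; anti-dumping (Osteria, 19.2): +41%; total 24% + 41% = 65%. → 65%.
Sum: 6% + 34% + 7% + 65% = 112%.

112%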